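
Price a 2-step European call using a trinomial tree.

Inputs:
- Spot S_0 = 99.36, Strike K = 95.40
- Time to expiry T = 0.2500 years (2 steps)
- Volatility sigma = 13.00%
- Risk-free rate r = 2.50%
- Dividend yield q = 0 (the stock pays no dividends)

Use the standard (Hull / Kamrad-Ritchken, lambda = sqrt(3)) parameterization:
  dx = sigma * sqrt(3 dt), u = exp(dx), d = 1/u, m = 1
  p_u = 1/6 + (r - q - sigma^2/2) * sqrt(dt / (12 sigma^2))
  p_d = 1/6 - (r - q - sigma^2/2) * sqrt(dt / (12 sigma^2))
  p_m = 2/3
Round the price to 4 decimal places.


Answer: Price = V(0,0) = 5.5461

Derivation:
dt = T/N = 0.125000; dx = sigma*sqrt(3*dt) = 0.079608
u = exp(dx) = 1.082863; d = 1/u = 0.923478
p_u = 0.179660, p_m = 0.666667, p_d = 0.153673
Discount per step: exp(-r*dt) = 0.996880
Stock lattice S(k, j) with j the centered position index:
  k=0: S(0,+0) = 99.3600
  k=1: S(1,-1) = 91.7568; S(1,+0) = 99.3600; S(1,+1) = 107.5933
  k=2: S(2,-2) = 84.7353; S(2,-1) = 91.7568; S(2,+0) = 99.3600; S(2,+1) = 107.5933; S(2,+2) = 116.5088
Terminal payoffs V(N, j) = max(S_T - K, 0):
  V(2,-2) = 0.000000; V(2,-1) = 0.000000; V(2,+0) = 3.960000; V(2,+1) = 12.193263; V(2,+2) = 21.108759
Backward induction: V(k, j) = exp(-r*dt) * [p_u * V(k+1, j+1) + p_m * V(k+1, j) + p_d * V(k+1, j-1)]
  V(1,-1) = exp(-r*dt) * [p_u*3.960000 + p_m*0.000000 + p_d*0.000000] = 0.709234
  V(1,+0) = exp(-r*dt) * [p_u*12.193263 + p_m*3.960000 + p_d*0.000000] = 4.815569
  V(1,+1) = exp(-r*dt) * [p_u*21.108759 + p_m*12.193263 + p_d*3.960000] = 12.490693
  V(0,+0) = exp(-r*dt) * [p_u*12.490693 + p_m*4.815569 + p_d*0.709234] = 5.546088


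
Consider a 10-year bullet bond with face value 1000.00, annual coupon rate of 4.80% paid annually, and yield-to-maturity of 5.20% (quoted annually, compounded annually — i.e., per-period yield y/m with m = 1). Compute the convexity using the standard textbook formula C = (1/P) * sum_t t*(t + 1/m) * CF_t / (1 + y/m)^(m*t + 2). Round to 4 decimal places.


Answer: Convexity = 75.1261

Derivation:
Coupon per period c = face * coupon_rate / m = 48.000000
Periods per year m = 1; per-period yield y/m = 0.052000
Number of cashflows N = 10
Cashflows (t years, CF_t, discount factor 1/(1+y/m)^(m*t), PV):
  t = 1.0000: CF_t = 48.000000, DF = 0.950570, PV = 45.627376
  t = 2.0000: CF_t = 48.000000, DF = 0.903584, PV = 43.372031
  t = 3.0000: CF_t = 48.000000, DF = 0.858920, PV = 41.228166
  t = 4.0000: CF_t = 48.000000, DF = 0.816464, PV = 39.190272
  t = 5.0000: CF_t = 48.000000, DF = 0.776106, PV = 37.253110
  t = 6.0000: CF_t = 48.000000, DF = 0.737744, PV = 35.411702
  t = 7.0000: CF_t = 48.000000, DF = 0.701277, PV = 33.661314
  t = 8.0000: CF_t = 48.000000, DF = 0.666613, PV = 31.997446
  t = 9.0000: CF_t = 48.000000, DF = 0.633663, PV = 30.415823
  t = 10.0000: CF_t = 1048.000000, DF = 0.602341, PV = 631.253624
Price P = sum_t PV_t = 969.410865
Convexity numerator sum_t t*(t + 1/m) * CF_t / (1+y/m)^(m*t + 2):
  t = 1.0000: term = 82.456332
  t = 2.0000: term = 235.141632
  t = 3.0000: term = 447.037324
  t = 4.0000: term = 708.234036
  t = 5.0000: term = 1009.839405
  t = 6.0000: term = 1343.892744
  t = 7.0000: term = 1703.286115
  t = 8.0000: term = 2081.691341
  t = 9.0000: term = 2473.492562
  t = 10.0000: term = 62742.972512
Convexity = (1/P) * sum = 72828.044004 / 969.410865 = 75.126086


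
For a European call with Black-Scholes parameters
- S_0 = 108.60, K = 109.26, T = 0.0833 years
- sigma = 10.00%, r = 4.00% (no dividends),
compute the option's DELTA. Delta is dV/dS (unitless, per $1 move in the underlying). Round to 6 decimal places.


Answer: Delta = 0.468098

Derivation:
d1 = -0.0800525373; d2 = -0.1089142767
phi(d1) = 0.3976660336; exp(-qT) = 1.0000000000; exp(-rT) = 0.9966735450
N(d1) = 0.4680977356
Delta = exp(-qT) * N(d1) = 1.0000000000 * 0.4680977356 = 0.468098


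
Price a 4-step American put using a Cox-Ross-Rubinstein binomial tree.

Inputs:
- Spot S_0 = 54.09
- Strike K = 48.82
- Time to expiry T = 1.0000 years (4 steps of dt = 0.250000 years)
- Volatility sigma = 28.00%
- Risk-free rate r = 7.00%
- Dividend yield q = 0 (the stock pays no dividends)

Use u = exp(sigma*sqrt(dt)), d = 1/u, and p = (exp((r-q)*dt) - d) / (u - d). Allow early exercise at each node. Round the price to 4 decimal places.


dt = T/N = 0.250000
u = exp(sigma*sqrt(dt)) = 1.150274; d = 1/u = 0.869358
p = (exp((r-q)*dt) - d) / (u - d) = 0.527902
Discount per step: exp(-r*dt) = 0.982652
Stock lattice S(k, i) with i counting down-moves:
  k=0: S(0,0) = 54.0900
  k=1: S(1,0) = 62.2183; S(1,1) = 47.0236
  k=2: S(2,0) = 71.5681; S(2,1) = 54.0900; S(2,2) = 40.8803
  k=3: S(3,0) = 82.3229; S(3,1) = 62.2183; S(3,2) = 47.0236; S(3,3) = 35.5397
  k=4: S(4,0) = 94.6939; S(4,1) = 71.5681; S(4,2) = 54.0900; S(4,3) = 40.8803; S(4,4) = 30.8967
Terminal payoffs V(N, i) = max(K - S_T, 0):
  V(4,0) = 0.000000; V(4,1) = 0.000000; V(4,2) = 0.000000; V(4,3) = 7.939657; V(4,4) = 17.923302
Backward induction: V(k, i) = exp(-r*dt) * [p * V(k+1, i) + (1-p) * V(k+1, i+1)]; then take max(V_cont, immediate exercise) for American.
  V(3,0) = exp(-r*dt) * [p*0.000000 + (1-p)*0.000000] = 0.000000; exercise = 0.000000; V(3,0) = max -> 0.000000
  V(3,1) = exp(-r*dt) * [p*0.000000 + (1-p)*0.000000] = 0.000000; exercise = 0.000000; V(3,1) = max -> 0.000000
  V(3,2) = exp(-r*dt) * [p*0.000000 + (1-p)*7.939657] = 3.683275; exercise = 1.796413; V(3,2) = max -> 3.683275
  V(3,3) = exp(-r*dt) * [p*7.939657 + (1-p)*17.923302] = 12.433420; exercise = 13.280338; V(3,3) = max -> 13.280338
  V(2,0) = exp(-r*dt) * [p*0.000000 + (1-p)*0.000000] = 0.000000; exercise = 0.000000; V(2,0) = max -> 0.000000
  V(2,1) = exp(-r*dt) * [p*0.000000 + (1-p)*3.683275] = 1.708702; exercise = 0.000000; V(2,1) = max -> 1.708702
  V(2,2) = exp(-r*dt) * [p*3.683275 + (1-p)*13.280338] = 8.071537; exercise = 7.939657; V(2,2) = max -> 8.071537
  V(1,0) = exp(-r*dt) * [p*0.000000 + (1-p)*1.708702] = 0.792682; exercise = 0.000000; V(1,0) = max -> 0.792682
  V(1,1) = exp(-r*dt) * [p*1.708702 + (1-p)*8.071537] = 4.630833; exercise = 1.796413; V(1,1) = max -> 4.630833
  V(0,0) = exp(-r*dt) * [p*0.792682 + (1-p)*4.630833] = 2.559482; exercise = 0.000000; V(0,0) = max -> 2.559482

Answer: Price = V(0,0) = 2.5595


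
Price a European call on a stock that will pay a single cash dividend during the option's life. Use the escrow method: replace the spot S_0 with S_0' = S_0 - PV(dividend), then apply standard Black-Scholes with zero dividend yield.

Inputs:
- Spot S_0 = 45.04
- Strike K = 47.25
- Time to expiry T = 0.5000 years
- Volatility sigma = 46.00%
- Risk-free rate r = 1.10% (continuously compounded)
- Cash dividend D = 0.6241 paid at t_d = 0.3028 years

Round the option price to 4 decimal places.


PV(D) = D * exp(-r * t_d) = 0.6241 * 0.99667474 = 0.62202471
S_0' = S_0 - PV(D) = 45.0400 - 0.62202471 = 44.41797529
d1 = (ln(S_0'/K) + (r + sigma^2/2)*T) / (sigma*sqrt(T)) = -0.01047876
d2 = d1 - sigma*sqrt(T) = -0.33574788
exp(-rT) = 0.99451510
N(d1) = 0.49581966; N(d2) = 0.36853050
C = S_0' * N(d1) - K * exp(-rT) * N(d2) = 44.41797529 * 0.49581966 - 47.2500 * 0.99451510 * 0.36853050 = 4.7057

Answer: Price = 4.7057


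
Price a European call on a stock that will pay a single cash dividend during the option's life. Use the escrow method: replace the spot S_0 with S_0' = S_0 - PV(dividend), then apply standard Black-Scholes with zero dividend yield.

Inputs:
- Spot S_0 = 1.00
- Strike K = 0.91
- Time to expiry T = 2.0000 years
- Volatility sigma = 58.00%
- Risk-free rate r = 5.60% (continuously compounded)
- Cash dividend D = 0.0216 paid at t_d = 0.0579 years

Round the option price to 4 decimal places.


PV(D) = D * exp(-r * t_d) = 0.0216 * 0.99676285 = 0.02153008
S_0' = S_0 - PV(D) = 1.0000 - 0.02153008 = 0.97846992
d1 = (ln(S_0'/K) + (r + sigma^2/2)*T) / (sigma*sqrt(T)) = 0.63511045
d2 = d1 - sigma*sqrt(T) = -0.18513342
exp(-rT) = 0.89404426
N(d1) = 0.73732181; N(d2) = 0.42656219
C = S_0' * N(d1) - K * exp(-rT) * N(d2) = 0.97846992 * 0.73732181 - 0.9100 * 0.89404426 * 0.42656219 = 0.3744

Answer: Price = 0.3744


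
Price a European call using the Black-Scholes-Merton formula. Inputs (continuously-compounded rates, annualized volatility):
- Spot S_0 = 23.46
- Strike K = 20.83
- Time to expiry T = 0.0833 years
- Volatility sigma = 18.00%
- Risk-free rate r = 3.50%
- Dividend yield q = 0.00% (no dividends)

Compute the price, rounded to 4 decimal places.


d1 = (ln(S/K) + (r - q + 0.5*sigma^2) * T) / (sigma * sqrt(T)) = 2.37083478
d2 = d1 - sigma * sqrt(T) = 2.31888365
exp(-rT) = 0.99708875; exp(-qT) = 1.00000000
C = S_0 * exp(-qT) * N(d1) - K * exp(-rT) * N(d2)
N(d1) = 0.99112602; N(d2) = 0.98979933
C = 23.4600 * 1.00000000 * 0.99112602 - 20.8300 * 0.99708875 * 0.98979933 = 2.6943

Answer: Price = 2.6943


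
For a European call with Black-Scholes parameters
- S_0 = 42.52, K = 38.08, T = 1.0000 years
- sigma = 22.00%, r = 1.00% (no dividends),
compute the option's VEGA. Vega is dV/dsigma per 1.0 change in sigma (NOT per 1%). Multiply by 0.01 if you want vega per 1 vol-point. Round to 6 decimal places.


d1 = 0.6567515616; d2 = 0.4367515616
phi(d1) = 0.3215507673; exp(-qT) = 1.0000000000; exp(-rT) = 0.9900498337
Vega = S * exp(-qT) * phi(d1) * sqrt(T) = 42.5200 * 1.0000000000 * 0.3215507673 * 1.0000000000 = 13.672339

Answer: Vega = 13.672339


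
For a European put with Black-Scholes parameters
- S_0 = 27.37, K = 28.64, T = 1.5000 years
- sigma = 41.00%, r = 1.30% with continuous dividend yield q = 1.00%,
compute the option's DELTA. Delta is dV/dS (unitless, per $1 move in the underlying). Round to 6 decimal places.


d1 = 0.1697081790; d2 = -0.3324372183
phi(d1) = 0.3932385058; exp(-qT) = 0.9851119396; exp(-rT) = 0.9806888952
N(-d1) = 0.4326198207
Delta = -exp(-qT) * N(-d1) = -0.9851119396 * 0.4326198207 = -0.426179

Answer: Delta = -0.426179


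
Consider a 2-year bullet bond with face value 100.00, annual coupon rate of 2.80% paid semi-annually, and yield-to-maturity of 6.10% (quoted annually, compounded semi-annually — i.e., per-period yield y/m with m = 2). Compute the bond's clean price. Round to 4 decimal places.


Answer: Price = 93.8741

Derivation:
Coupon per period c = face * coupon_rate / m = 1.400000
Periods per year m = 2; per-period yield y/m = 0.030500
Number of cashflows N = 4
Cashflows (t years, CF_t, discount factor 1/(1+y/m)^(m*t), PV):
  t = 0.5000: CF_t = 1.400000, DF = 0.970403, PV = 1.358564
  t = 1.0000: CF_t = 1.400000, DF = 0.941681, PV = 1.318354
  t = 1.5000: CF_t = 1.400000, DF = 0.913810, PV = 1.279334
  t = 2.0000: CF_t = 101.400000, DF = 0.886764, PV = 89.917862
Price P = sum_t PV_t = 93.874114


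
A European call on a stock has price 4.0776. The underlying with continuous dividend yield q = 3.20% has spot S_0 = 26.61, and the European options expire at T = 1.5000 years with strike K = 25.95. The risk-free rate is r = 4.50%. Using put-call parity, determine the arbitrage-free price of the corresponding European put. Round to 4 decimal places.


Answer: Put price = 2.9709

Derivation:
Put-call parity: C - P = S_0 * exp(-qT) - K * exp(-rT).
S_0 * exp(-qT) = 26.6100 * 0.95313379 = 25.36289007
K * exp(-rT) = 25.9500 * 0.93472772 = 24.25618435
P = C - S*exp(-qT) + K*exp(-rT)
P = 4.0776 - 25.36289007 + 24.25618435 = 2.9709


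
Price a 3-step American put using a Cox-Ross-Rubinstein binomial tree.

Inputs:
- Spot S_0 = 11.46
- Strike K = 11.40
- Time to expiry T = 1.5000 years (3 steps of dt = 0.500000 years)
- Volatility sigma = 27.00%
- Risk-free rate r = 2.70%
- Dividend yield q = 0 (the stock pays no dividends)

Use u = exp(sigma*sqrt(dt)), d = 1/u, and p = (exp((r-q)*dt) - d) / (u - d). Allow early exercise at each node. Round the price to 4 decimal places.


Answer: Price = V(0,0) = 1.3883

Derivation:
dt = T/N = 0.500000
u = exp(sigma*sqrt(dt)) = 1.210361; d = 1/u = 0.826200
p = (exp((r-q)*dt) - d) / (u - d) = 0.487794
Discount per step: exp(-r*dt) = 0.986591
Stock lattice S(k, i) with i counting down-moves:
  k=0: S(0,0) = 11.4600
  k=1: S(1,0) = 13.8707; S(1,1) = 9.4682
  k=2: S(2,0) = 16.7886; S(2,1) = 11.4600; S(2,2) = 7.8227
  k=3: S(3,0) = 20.3203; S(3,1) = 13.8707; S(3,2) = 9.4682; S(3,3) = 6.4631
Terminal payoffs V(N, i) = max(K - S_T, 0):
  V(3,0) = 0.000000; V(3,1) = 0.000000; V(3,2) = 1.931752; V(3,3) = 4.936918
Backward induction: V(k, i) = exp(-r*dt) * [p * V(k+1, i) + (1-p) * V(k+1, i+1)]; then take max(V_cont, immediate exercise) for American.
  V(2,0) = exp(-r*dt) * [p*0.000000 + (1-p)*0.000000] = 0.000000; exercise = 0.000000; V(2,0) = max -> 0.000000
  V(2,1) = exp(-r*dt) * [p*0.000000 + (1-p)*1.931752] = 0.976186; exercise = 0.000000; V(2,1) = max -> 0.976186
  V(2,2) = exp(-r*dt) * [p*1.931752 + (1-p)*4.936918] = 3.424471; exercise = 3.577337; V(2,2) = max -> 3.577337
  V(1,0) = exp(-r*dt) * [p*0.000000 + (1-p)*0.976186] = 0.493303; exercise = 0.000000; V(1,0) = max -> 0.493303
  V(1,1) = exp(-r*dt) * [p*0.976186 + (1-p)*3.577337] = 2.277554; exercise = 1.931752; V(1,1) = max -> 2.277554
  V(0,0) = exp(-r*dt) * [p*0.493303 + (1-p)*2.277554] = 1.388337; exercise = 0.000000; V(0,0) = max -> 1.388337


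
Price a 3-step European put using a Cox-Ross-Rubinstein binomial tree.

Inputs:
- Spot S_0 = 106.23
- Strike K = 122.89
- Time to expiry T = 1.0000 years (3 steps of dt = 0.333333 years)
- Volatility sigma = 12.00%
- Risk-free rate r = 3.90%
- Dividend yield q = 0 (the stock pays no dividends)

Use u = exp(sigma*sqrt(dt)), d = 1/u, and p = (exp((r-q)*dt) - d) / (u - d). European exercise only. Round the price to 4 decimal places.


dt = T/N = 0.333333
u = exp(sigma*sqrt(dt)) = 1.071738; d = 1/u = 0.933063
p = (exp((r-q)*dt) - d) / (u - d) = 0.577043
Discount per step: exp(-r*dt) = 0.987084
Stock lattice S(k, i) with i counting down-moves:
  k=0: S(0,0) = 106.2300
  k=1: S(1,0) = 113.8508; S(1,1) = 99.1193
  k=2: S(2,0) = 122.0182; S(2,1) = 106.2300; S(2,2) = 92.4846
  k=3: S(3,0) = 130.7716; S(3,1) = 113.8508; S(3,2) = 99.1193; S(3,3) = 86.2940
Terminal payoffs V(N, i) = max(K - S_T, 0):
  V(3,0) = 0.000000; V(3,1) = 9.039226; V(3,2) = 23.770666; V(3,3) = 36.595967
Backward induction: V(k, i) = exp(-r*dt) * [p * V(k+1, i) + (1-p) * V(k+1, i+1)].
  V(2,0) = exp(-r*dt) * [p*0.000000 + (1-p)*9.039226] = 3.773826
  V(2,1) = exp(-r*dt) * [p*9.039226 + (1-p)*23.770666] = 15.072769
  V(2,2) = exp(-r*dt) * [p*23.770666 + (1-p)*36.595967] = 28.818137
  V(1,0) = exp(-r*dt) * [p*3.773826 + (1-p)*15.072769] = 8.442328
  V(1,1) = exp(-r*dt) * [p*15.072769 + (1-p)*28.818137] = 20.616705
  V(0,0) = exp(-r*dt) * [p*8.442328 + (1-p)*20.616705] = 13.416022

Answer: Price = V(0,0) = 13.4160


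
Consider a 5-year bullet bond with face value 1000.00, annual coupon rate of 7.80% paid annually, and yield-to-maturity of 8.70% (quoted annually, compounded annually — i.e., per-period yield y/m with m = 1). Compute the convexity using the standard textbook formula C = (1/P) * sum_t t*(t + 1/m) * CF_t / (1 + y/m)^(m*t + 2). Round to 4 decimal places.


Coupon per period c = face * coupon_rate / m = 78.000000
Periods per year m = 1; per-period yield y/m = 0.087000
Number of cashflows N = 5
Cashflows (t years, CF_t, discount factor 1/(1+y/m)^(m*t), PV):
  t = 1.0000: CF_t = 78.000000, DF = 0.919963, PV = 71.757130
  t = 2.0000: CF_t = 78.000000, DF = 0.846332, PV = 66.013919
  t = 3.0000: CF_t = 78.000000, DF = 0.778595, PV = 60.730376
  t = 4.0000: CF_t = 78.000000, DF = 0.716278, PV = 55.869711
  t = 5.0000: CF_t = 1078.000000, DF = 0.658950, PV = 710.347801
Price P = sum_t PV_t = 964.718937
Convexity numerator sum_t t*(t + 1/m) * CF_t / (1+y/m)^(m*t + 2):
  t = 1.0000: term = 121.460752
  t = 2.0000: term = 335.218267
  t = 3.0000: term = 616.776940
  t = 4.0000: term = 945.686815
  t = 5.0000: term = 18035.708480
Convexity = (1/P) * sum = 20054.851254 / 964.718937 = 20.788284

Answer: Convexity = 20.7883


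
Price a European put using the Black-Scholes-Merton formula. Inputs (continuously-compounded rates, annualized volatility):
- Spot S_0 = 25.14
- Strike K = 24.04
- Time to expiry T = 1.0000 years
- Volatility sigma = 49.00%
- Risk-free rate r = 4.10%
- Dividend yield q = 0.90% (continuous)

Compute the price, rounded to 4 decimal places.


d1 = (ln(S/K) + (r - q + 0.5*sigma^2) * T) / (sigma * sqrt(T)) = 0.40161448
d2 = d1 - sigma * sqrt(T) = -0.08838552
exp(-rT) = 0.95982913; exp(-qT) = 0.99104038
P = K * exp(-rT) * N(-d2) - S_0 * exp(-qT) * N(-d1)
N(-d1) = 0.34398389; N(-d2) = 0.53521487
P = 24.0400 * 0.95982913 * 0.53521487 - 25.1400 * 0.99104038 * 0.34398389 = 3.7794

Answer: Price = 3.7794


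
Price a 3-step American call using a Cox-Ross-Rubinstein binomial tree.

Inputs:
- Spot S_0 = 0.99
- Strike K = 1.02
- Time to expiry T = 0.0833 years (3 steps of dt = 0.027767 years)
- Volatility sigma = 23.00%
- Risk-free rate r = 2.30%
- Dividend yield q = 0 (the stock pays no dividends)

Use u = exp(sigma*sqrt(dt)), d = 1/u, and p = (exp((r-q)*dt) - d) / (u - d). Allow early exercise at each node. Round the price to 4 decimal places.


Answer: Price = V(0,0) = 0.0145

Derivation:
dt = T/N = 0.027767
u = exp(sigma*sqrt(dt)) = 1.039070; d = 1/u = 0.962399
p = (exp((r-q)*dt) - d) / (u - d) = 0.498752
Discount per step: exp(-r*dt) = 0.999362
Stock lattice S(k, i) with i counting down-moves:
  k=0: S(0,0) = 0.9900
  k=1: S(1,0) = 1.0287; S(1,1) = 0.9528
  k=2: S(2,0) = 1.0689; S(2,1) = 0.9900; S(2,2) = 0.9170
  k=3: S(3,0) = 1.1106; S(3,1) = 1.0287; S(3,2) = 0.9528; S(3,3) = 0.8825
Terminal payoffs V(N, i) = max(S_T - K, 0):
  V(3,0) = 0.090629; V(3,1) = 0.008679; V(3,2) = 0.000000; V(3,3) = 0.000000
Backward induction: V(k, i) = exp(-r*dt) * [p * V(k+1, i) + (1-p) * V(k+1, i+1)]; then take max(V_cont, immediate exercise) for American.
  V(2,0) = exp(-r*dt) * [p*0.090629 + (1-p)*0.008679] = 0.049520; exercise = 0.048869; V(2,0) = max -> 0.049520
  V(2,1) = exp(-r*dt) * [p*0.008679 + (1-p)*0.000000] = 0.004326; exercise = 0.000000; V(2,1) = max -> 0.004326
  V(2,2) = exp(-r*dt) * [p*0.000000 + (1-p)*0.000000] = 0.000000; exercise = 0.000000; V(2,2) = max -> 0.000000
  V(1,0) = exp(-r*dt) * [p*0.049520 + (1-p)*0.004326] = 0.026849; exercise = 0.008679; V(1,0) = max -> 0.026849
  V(1,1) = exp(-r*dt) * [p*0.004326 + (1-p)*0.000000] = 0.002156; exercise = 0.000000; V(1,1) = max -> 0.002156
  V(0,0) = exp(-r*dt) * [p*0.026849 + (1-p)*0.002156] = 0.014463; exercise = 0.000000; V(0,0) = max -> 0.014463


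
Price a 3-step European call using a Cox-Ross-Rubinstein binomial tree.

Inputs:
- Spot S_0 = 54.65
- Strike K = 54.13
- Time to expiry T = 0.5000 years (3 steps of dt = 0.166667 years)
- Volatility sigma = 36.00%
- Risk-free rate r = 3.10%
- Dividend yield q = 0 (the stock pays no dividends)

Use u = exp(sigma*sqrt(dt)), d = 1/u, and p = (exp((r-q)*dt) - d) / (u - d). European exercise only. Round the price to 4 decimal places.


dt = T/N = 0.166667
u = exp(sigma*sqrt(dt)) = 1.158319; d = 1/u = 0.863320
p = (exp((r-q)*dt) - d) / (u - d) = 0.480883
Discount per step: exp(-r*dt) = 0.994847
Stock lattice S(k, i) with i counting down-moves:
  k=0: S(0,0) = 54.6500
  k=1: S(1,0) = 63.3021; S(1,1) = 47.1805
  k=2: S(2,0) = 73.3240; S(2,1) = 54.6500; S(2,2) = 40.7319
  k=3: S(3,0) = 84.9325; S(3,1) = 63.3021; S(3,2) = 47.1805; S(3,3) = 35.1646
Terminal payoffs V(N, i) = max(S_T - K, 0):
  V(3,0) = 30.802546; V(3,1) = 9.172106; V(3,2) = 0.000000; V(3,3) = 0.000000
Backward induction: V(k, i) = exp(-r*dt) * [p * V(k+1, i) + (1-p) * V(k+1, i+1)].
  V(2,0) = exp(-r*dt) * [p*30.802546 + (1-p)*9.172106] = 19.472951
  V(2,1) = exp(-r*dt) * [p*9.172106 + (1-p)*0.000000] = 4.387982
  V(2,2) = exp(-r*dt) * [p*0.000000 + (1-p)*0.000000] = 0.000000
  V(1,0) = exp(-r*dt) * [p*19.472951 + (1-p)*4.387982] = 11.582095
  V(1,1) = exp(-r*dt) * [p*4.387982 + (1-p)*0.000000] = 2.099233
  V(0,0) = exp(-r*dt) * [p*11.582095 + (1-p)*2.099233] = 6.625064

Answer: Price = V(0,0) = 6.6251


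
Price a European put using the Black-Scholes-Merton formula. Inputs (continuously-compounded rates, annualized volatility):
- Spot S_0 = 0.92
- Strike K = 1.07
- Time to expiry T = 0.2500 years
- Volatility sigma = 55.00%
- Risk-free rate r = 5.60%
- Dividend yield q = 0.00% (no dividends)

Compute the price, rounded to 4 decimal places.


Answer: Price = 0.1886

Derivation:
d1 = (ln(S/K) + (r - q + 0.5*sigma^2) * T) / (sigma * sqrt(T)) = -0.36082821
d2 = d1 - sigma * sqrt(T) = -0.63582821
exp(-rT) = 0.98609754; exp(-qT) = 1.00000000
P = K * exp(-rT) * N(-d2) - S_0 * exp(-qT) * N(-d1)
N(-d1) = 0.64088606; N(-d2) = 0.73755580
P = 1.0700 * 0.98609754 * 0.73755580 - 0.9200 * 1.00000000 * 0.64088606 = 0.1886


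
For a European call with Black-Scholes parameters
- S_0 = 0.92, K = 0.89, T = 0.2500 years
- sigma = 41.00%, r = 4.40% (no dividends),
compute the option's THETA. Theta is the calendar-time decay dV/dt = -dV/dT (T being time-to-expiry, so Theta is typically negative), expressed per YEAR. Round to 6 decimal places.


d1 = 0.3178766211; d2 = 0.1128766211
phi(d1) = 0.3792873028; exp(-qT) = 1.0000000000; exp(-rT) = 0.9890602788
Theta = -S*exp(-qT)*phi(d1)*sigma/(2*sqrt(T)) - r*K*exp(-rT)*N(d2) + q*S*exp(-qT)*N(d1)
N(d1) = 0.6247107364; N(d2) = 0.5449358142; sqrt(T) = 0.5000000000
Term 1 = -0.9200 * 1.0000000000 * 0.3792873028 * 0.4100 / (2 * 0.5000000000) = -0.1430671706
Term 2 = -0.0440 * 0.8900 * 0.9890602788 * 0.5449358142 = -0.0211062363
Term 3 = 0 (no dividend yield, q = 0)
Theta = -0.1430671706 + (-0.0211062363) + (0.0000000000) = -0.164173

Answer: Theta = -0.164173


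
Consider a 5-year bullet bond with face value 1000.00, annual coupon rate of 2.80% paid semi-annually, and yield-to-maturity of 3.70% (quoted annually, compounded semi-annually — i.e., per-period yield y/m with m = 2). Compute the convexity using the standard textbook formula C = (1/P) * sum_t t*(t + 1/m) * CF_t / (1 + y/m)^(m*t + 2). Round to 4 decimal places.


Answer: Convexity = 24.3509

Derivation:
Coupon per period c = face * coupon_rate / m = 14.000000
Periods per year m = 2; per-period yield y/m = 0.018500
Number of cashflows N = 10
Cashflows (t years, CF_t, discount factor 1/(1+y/m)^(m*t), PV):
  t = 0.5000: CF_t = 14.000000, DF = 0.981836, PV = 13.745704
  t = 1.0000: CF_t = 14.000000, DF = 0.964002, PV = 13.496028
  t = 1.5000: CF_t = 14.000000, DF = 0.946492, PV = 13.250887
  t = 2.0000: CF_t = 14.000000, DF = 0.929300, PV = 13.010198
  t = 2.5000: CF_t = 14.000000, DF = 0.912420, PV = 12.773881
  t = 3.0000: CF_t = 14.000000, DF = 0.895847, PV = 12.541857
  t = 3.5000: CF_t = 14.000000, DF = 0.879575, PV = 12.314047
  t = 4.0000: CF_t = 14.000000, DF = 0.863598, PV = 12.090375
  t = 4.5000: CF_t = 14.000000, DF = 0.847912, PV = 11.870766
  t = 5.0000: CF_t = 1014.000000, DF = 0.832510, PV = 844.165544
Price P = sum_t PV_t = 959.259286
Convexity numerator sum_t t*(t + 1/m) * CF_t / (1+y/m)^(m*t + 2):
  t = 0.5000: term = 6.625443
  t = 1.0000: term = 19.515297
  t = 1.5000: term = 38.321643
  t = 2.0000: term = 62.709284
  t = 2.5000: term = 92.355352
  t = 3.0000: term = 126.948937
  t = 3.5000: term = 166.190721
  t = 4.0000: term = 209.792620
  t = 4.5000: term = 257.477443
  t = 5.0000: term = 22378.874913
Convexity = (1/P) * sum = 23358.811652 / 959.259286 = 24.350884


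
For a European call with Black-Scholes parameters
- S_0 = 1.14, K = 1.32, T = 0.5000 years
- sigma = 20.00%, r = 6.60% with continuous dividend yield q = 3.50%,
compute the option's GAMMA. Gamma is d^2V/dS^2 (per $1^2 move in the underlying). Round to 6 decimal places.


d1 = -0.8563308783; d2 = -0.9977522345
phi(d1) = 0.2764874578; exp(-qT) = 0.9826522357; exp(-rT) = 0.9675385596
Gamma = exp(-qT) * phi(d1) / (S * sigma * sqrt(T)) = 0.9826522357 * 0.2764874578 / (1.1400 * 0.2000 * 0.7071067812) = 1.685215

Answer: Gamma = 1.685215


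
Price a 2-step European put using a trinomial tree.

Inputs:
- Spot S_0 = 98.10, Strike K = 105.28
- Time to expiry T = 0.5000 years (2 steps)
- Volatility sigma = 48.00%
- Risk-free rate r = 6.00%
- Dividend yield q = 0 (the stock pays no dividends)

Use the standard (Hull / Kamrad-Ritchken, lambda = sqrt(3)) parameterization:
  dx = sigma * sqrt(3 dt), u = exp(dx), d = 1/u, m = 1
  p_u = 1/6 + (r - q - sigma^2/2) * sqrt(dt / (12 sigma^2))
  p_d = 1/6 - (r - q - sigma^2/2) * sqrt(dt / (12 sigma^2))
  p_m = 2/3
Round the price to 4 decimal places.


Answer: Price = V(0,0) = 15.1338

Derivation:
dt = T/N = 0.250000; dx = sigma*sqrt(3*dt) = 0.415692
u = exp(dx) = 1.515419; d = 1/u = 0.659883
p_u = 0.150068, p_m = 0.666667, p_d = 0.183265
Discount per step: exp(-r*dt) = 0.985112
Stock lattice S(k, j) with j the centered position index:
  k=0: S(0,+0) = 98.1000
  k=1: S(1,-1) = 64.7346; S(1,+0) = 98.1000; S(1,+1) = 148.6626
  k=2: S(2,-2) = 42.7173; S(2,-1) = 64.7346; S(2,+0) = 98.1000; S(2,+1) = 148.6626; S(2,+2) = 225.2862
Terminal payoffs V(N, j) = max(K - S_T, 0):
  V(2,-2) = 62.562743; V(2,-1) = 40.545443; V(2,+0) = 7.180000; V(2,+1) = 0.000000; V(2,+2) = 0.000000
Backward induction: V(k, j) = exp(-r*dt) * [p_u * V(k+1, j+1) + p_m * V(k+1, j) + p_d * V(k+1, j-1)]
  V(1,-1) = exp(-r*dt) * [p_u*7.180000 + p_m*40.545443 + p_d*62.562743] = 38.984203
  V(1,+0) = exp(-r*dt) * [p_u*0.000000 + p_m*7.180000 + p_d*40.545443] = 12.035356
  V(1,+1) = exp(-r*dt) * [p_u*0.000000 + p_m*0.000000 + p_d*7.180000] = 1.296256
  V(0,+0) = exp(-r*dt) * [p_u*1.296256 + p_m*12.035356 + p_d*38.984203] = 15.133837


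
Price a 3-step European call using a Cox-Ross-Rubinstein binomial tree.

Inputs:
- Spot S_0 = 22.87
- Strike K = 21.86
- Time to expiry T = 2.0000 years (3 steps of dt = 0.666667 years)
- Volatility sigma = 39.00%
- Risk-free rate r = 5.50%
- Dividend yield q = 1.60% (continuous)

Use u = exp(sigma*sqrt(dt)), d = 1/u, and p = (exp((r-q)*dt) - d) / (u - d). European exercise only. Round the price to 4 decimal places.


Answer: Price = V(0,0) = 6.2710

Derivation:
dt = T/N = 0.666667
u = exp(sigma*sqrt(dt)) = 1.374972; d = 1/u = 0.727287
p = (exp((r-q)*dt) - d) / (u - d) = 0.461727
Discount per step: exp(-r*dt) = 0.963997
Stock lattice S(k, i) with i counting down-moves:
  k=0: S(0,0) = 22.8700
  k=1: S(1,0) = 31.4456; S(1,1) = 16.6331
  k=2: S(2,0) = 43.2369; S(2,1) = 22.8700; S(2,2) = 12.0970
  k=3: S(3,0) = 59.4495; S(3,1) = 31.4456; S(3,2) = 16.6331; S(3,3) = 8.7980
Terminal payoffs V(N, i) = max(S_T - K, 0):
  V(3,0) = 37.589488; V(3,1) = 9.585619; V(3,2) = 0.000000; V(3,3) = 0.000000
Backward induction: V(k, i) = exp(-r*dt) * [p * V(k+1, i) + (1-p) * V(k+1, i+1)].
  V(2,0) = exp(-r*dt) * [p*37.589488 + (1-p)*9.585619] = 21.705133
  V(2,1) = exp(-r*dt) * [p*9.585619 + (1-p)*0.000000] = 4.266593
  V(2,2) = exp(-r*dt) * [p*0.000000 + (1-p)*0.000000] = 0.000000
  V(1,0) = exp(-r*dt) * [p*21.705133 + (1-p)*4.266593] = 11.874940
  V(1,1) = exp(-r*dt) * [p*4.266593 + (1-p)*0.000000] = 1.899076
  V(0,0) = exp(-r*dt) * [p*11.874940 + (1-p)*1.899076] = 6.270997


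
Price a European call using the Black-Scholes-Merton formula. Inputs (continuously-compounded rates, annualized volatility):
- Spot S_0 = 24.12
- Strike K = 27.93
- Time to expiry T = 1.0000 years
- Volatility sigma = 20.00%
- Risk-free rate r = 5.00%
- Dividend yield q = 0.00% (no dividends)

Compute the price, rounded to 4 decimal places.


d1 = (ln(S/K) + (r - q + 0.5*sigma^2) * T) / (sigma * sqrt(T)) = -0.38330004
d2 = d1 - sigma * sqrt(T) = -0.58330004
exp(-rT) = 0.95122942; exp(-qT) = 1.00000000
C = S_0 * exp(-qT) * N(d1) - K * exp(-rT) * N(d2)
N(d1) = 0.35074865; N(d2) = 0.27984567
C = 24.1200 * 1.00000000 * 0.35074865 - 27.9300 * 0.95122942 * 0.27984567 = 1.0252

Answer: Price = 1.0252


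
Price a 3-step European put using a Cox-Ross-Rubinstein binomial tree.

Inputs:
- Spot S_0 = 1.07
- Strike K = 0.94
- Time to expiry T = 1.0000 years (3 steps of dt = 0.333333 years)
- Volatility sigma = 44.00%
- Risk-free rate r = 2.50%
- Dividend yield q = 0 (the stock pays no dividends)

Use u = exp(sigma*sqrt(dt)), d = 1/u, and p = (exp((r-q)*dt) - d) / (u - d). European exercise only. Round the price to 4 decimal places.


dt = T/N = 0.333333
u = exp(sigma*sqrt(dt)) = 1.289216; d = 1/u = 0.775665
p = (exp((r-q)*dt) - d) / (u - d) = 0.453126
Discount per step: exp(-r*dt) = 0.991701
Stock lattice S(k, i) with i counting down-moves:
  k=0: S(0,0) = 1.0700
  k=1: S(1,0) = 1.3795; S(1,1) = 0.8300
  k=2: S(2,0) = 1.7784; S(2,1) = 1.0700; S(2,2) = 0.6438
  k=3: S(3,0) = 2.2928; S(3,1) = 1.3795; S(3,2) = 0.8300; S(3,3) = 0.4994
Terminal payoffs V(N, i) = max(K - S_T, 0):
  V(3,0) = 0.000000; V(3,1) = 0.000000; V(3,2) = 0.110038; V(3,3) = 0.440648
Backward induction: V(k, i) = exp(-r*dt) * [p * V(k+1, i) + (1-p) * V(k+1, i+1)].
  V(2,0) = exp(-r*dt) * [p*0.000000 + (1-p)*0.000000] = 0.000000
  V(2,1) = exp(-r*dt) * [p*0.000000 + (1-p)*0.110038] = 0.059678
  V(2,2) = exp(-r*dt) * [p*0.110038 + (1-p)*0.440648] = 0.288427
  V(1,0) = exp(-r*dt) * [p*0.000000 + (1-p)*0.059678] = 0.032365
  V(1,1) = exp(-r*dt) * [p*0.059678 + (1-p)*0.288427] = 0.183241
  V(0,0) = exp(-r*dt) * [p*0.032365 + (1-p)*0.183241] = 0.113922

Answer: Price = V(0,0) = 0.1139


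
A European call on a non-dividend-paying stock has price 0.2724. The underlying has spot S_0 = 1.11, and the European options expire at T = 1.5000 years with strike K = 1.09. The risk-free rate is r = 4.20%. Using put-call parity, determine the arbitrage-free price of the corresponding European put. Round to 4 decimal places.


Put-call parity: C - P = S_0 * exp(-qT) - K * exp(-rT).
S_0 * exp(-qT) = 1.1100 * 1.00000000 = 1.11000000
K * exp(-rT) = 1.0900 * 0.93894347 = 1.02344839
P = C - S*exp(-qT) + K*exp(-rT)
P = 0.2724 - 1.11000000 + 1.02344839 = 0.1858

Answer: Put price = 0.1858


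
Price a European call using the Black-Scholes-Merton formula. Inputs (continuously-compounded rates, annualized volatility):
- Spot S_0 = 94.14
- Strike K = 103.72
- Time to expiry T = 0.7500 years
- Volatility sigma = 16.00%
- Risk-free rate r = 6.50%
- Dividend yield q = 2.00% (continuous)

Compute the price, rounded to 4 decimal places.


Answer: Price = 2.8053

Derivation:
d1 = (ln(S/K) + (r - q + 0.5*sigma^2) * T) / (sigma * sqrt(T)) = -0.38654990
d2 = d1 - sigma * sqrt(T) = -0.52511396
exp(-rT) = 0.95241920; exp(-qT) = 0.98511194
C = S_0 * exp(-qT) * N(d1) - K * exp(-rT) * N(d2)
N(d1) = 0.34954473; N(d2) = 0.29975199
C = 94.1400 * 0.98511194 * 0.34954473 - 103.7200 * 0.95241920 * 0.29975199 = 2.8053


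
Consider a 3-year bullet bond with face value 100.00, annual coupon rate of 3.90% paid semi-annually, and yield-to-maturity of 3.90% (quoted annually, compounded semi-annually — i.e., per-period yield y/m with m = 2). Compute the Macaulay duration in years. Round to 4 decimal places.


Answer: Macaulay duration = 2.8602 years

Derivation:
Coupon per period c = face * coupon_rate / m = 1.950000
Periods per year m = 2; per-period yield y/m = 0.019500
Number of cashflows N = 6
Cashflows (t years, CF_t, discount factor 1/(1+y/m)^(m*t), PV):
  t = 0.5000: CF_t = 1.950000, DF = 0.980873, PV = 1.912702
  t = 1.0000: CF_t = 1.950000, DF = 0.962112, PV = 1.876118
  t = 1.5000: CF_t = 1.950000, DF = 0.943709, PV = 1.840233
  t = 2.0000: CF_t = 1.950000, DF = 0.925659, PV = 1.805035
  t = 2.5000: CF_t = 1.950000, DF = 0.907954, PV = 1.770510
  t = 3.0000: CF_t = 101.950000, DF = 0.890588, PV = 90.795401
Price P = sum_t PV_t = 100.000000
Macaulay numerator sum_t t * PV_t:
  t * PV_t at t = 0.5000: 0.956351
  t * PV_t at t = 1.0000: 1.876118
  t * PV_t at t = 1.5000: 2.760350
  t * PV_t at t = 2.0000: 3.610071
  t * PV_t at t = 2.5000: 4.426276
  t * PV_t at t = 3.0000: 272.386202
Macaulay duration D = (sum_t t * PV_t) / P = 286.015368 / 100.000000 = 2.860154


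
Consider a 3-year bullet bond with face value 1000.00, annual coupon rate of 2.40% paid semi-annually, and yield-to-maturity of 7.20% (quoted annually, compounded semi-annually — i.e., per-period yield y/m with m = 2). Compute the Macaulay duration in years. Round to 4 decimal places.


Coupon per period c = face * coupon_rate / m = 12.000000
Periods per year m = 2; per-period yield y/m = 0.036000
Number of cashflows N = 6
Cashflows (t years, CF_t, discount factor 1/(1+y/m)^(m*t), PV):
  t = 0.5000: CF_t = 12.000000, DF = 0.965251, PV = 11.583012
  t = 1.0000: CF_t = 12.000000, DF = 0.931709, PV = 11.180513
  t = 1.5000: CF_t = 12.000000, DF = 0.899333, PV = 10.792001
  t = 2.0000: CF_t = 12.000000, DF = 0.868082, PV = 10.416989
  t = 2.5000: CF_t = 12.000000, DF = 0.837917, PV = 10.055009
  t = 3.0000: CF_t = 1012.000000, DF = 0.808801, PV = 818.506212
Price P = sum_t PV_t = 872.533737
Macaulay numerator sum_t t * PV_t:
  t * PV_t at t = 0.5000: 5.791506
  t * PV_t at t = 1.0000: 11.180513
  t * PV_t at t = 1.5000: 16.188002
  t * PV_t at t = 2.0000: 20.833979
  t * PV_t at t = 2.5000: 25.137523
  t * PV_t at t = 3.0000: 2455.518637
Macaulay duration D = (sum_t t * PV_t) / P = 2534.650160 / 872.533737 = 2.904931

Answer: Macaulay duration = 2.9049 years


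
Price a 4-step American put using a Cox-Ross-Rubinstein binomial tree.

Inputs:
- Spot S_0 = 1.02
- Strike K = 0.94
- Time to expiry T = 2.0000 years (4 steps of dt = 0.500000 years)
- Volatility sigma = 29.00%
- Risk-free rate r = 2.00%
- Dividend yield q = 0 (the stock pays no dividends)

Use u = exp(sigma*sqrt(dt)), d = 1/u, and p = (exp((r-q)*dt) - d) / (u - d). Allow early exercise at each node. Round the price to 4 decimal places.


dt = T/N = 0.500000
u = exp(sigma*sqrt(dt)) = 1.227600; d = 1/u = 0.814598
p = (exp((r-q)*dt) - d) / (u - d) = 0.473248
Discount per step: exp(-r*dt) = 0.990050
Stock lattice S(k, i) with i counting down-moves:
  k=0: S(0,0) = 1.0200
  k=1: S(1,0) = 1.2522; S(1,1) = 0.8309
  k=2: S(2,0) = 1.5371; S(2,1) = 1.0200; S(2,2) = 0.6768
  k=3: S(3,0) = 1.8870; S(3,1) = 1.2522; S(3,2) = 0.8309; S(3,3) = 0.5514
  k=4: S(4,0) = 2.3165; S(4,1) = 1.5371; S(4,2) = 1.0200; S(4,3) = 0.6768; S(4,4) = 0.4491
Terminal payoffs V(N, i) = max(K - S_T, 0):
  V(4,0) = 0.000000; V(4,1) = 0.000000; V(4,2) = 0.000000; V(4,3) = 0.263159; V(4,4) = 0.490869
Backward induction: V(k, i) = exp(-r*dt) * [p * V(k+1, i) + (1-p) * V(k+1, i+1)]; then take max(V_cont, immediate exercise) for American.
  V(3,0) = exp(-r*dt) * [p*0.000000 + (1-p)*0.000000] = 0.000000; exercise = 0.000000; V(3,0) = max -> 0.000000
  V(3,1) = exp(-r*dt) * [p*0.000000 + (1-p)*0.000000] = 0.000000; exercise = 0.000000; V(3,1) = max -> 0.000000
  V(3,2) = exp(-r*dt) * [p*0.000000 + (1-p)*0.263159] = 0.137240; exercise = 0.109110; V(3,2) = max -> 0.137240
  V(3,3) = exp(-r*dt) * [p*0.263159 + (1-p)*0.490869] = 0.379294; exercise = 0.388647; V(3,3) = max -> 0.388647
  V(2,0) = exp(-r*dt) * [p*0.000000 + (1-p)*0.000000] = 0.000000; exercise = 0.000000; V(2,0) = max -> 0.000000
  V(2,1) = exp(-r*dt) * [p*0.000000 + (1-p)*0.137240] = 0.071572; exercise = 0.000000; V(2,1) = max -> 0.071572
  V(2,2) = exp(-r*dt) * [p*0.137240 + (1-p)*0.388647] = 0.266986; exercise = 0.263159; V(2,2) = max -> 0.266986
  V(1,0) = exp(-r*dt) * [p*0.000000 + (1-p)*0.071572] = 0.037326; exercise = 0.000000; V(1,0) = max -> 0.037326
  V(1,1) = exp(-r*dt) * [p*0.071572 + (1-p)*0.266986] = 0.172771; exercise = 0.109110; V(1,1) = max -> 0.172771
  V(0,0) = exp(-r*dt) * [p*0.037326 + (1-p)*0.172771] = 0.107590; exercise = 0.000000; V(0,0) = max -> 0.107590

Answer: Price = V(0,0) = 0.1076


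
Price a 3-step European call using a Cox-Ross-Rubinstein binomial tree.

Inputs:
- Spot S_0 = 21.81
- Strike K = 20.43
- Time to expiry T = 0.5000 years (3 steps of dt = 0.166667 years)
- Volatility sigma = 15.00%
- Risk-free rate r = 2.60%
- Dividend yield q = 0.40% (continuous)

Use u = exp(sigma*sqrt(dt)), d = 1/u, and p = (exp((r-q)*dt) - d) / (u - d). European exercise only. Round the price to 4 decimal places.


Answer: Price = V(0,0) = 1.8576

Derivation:
dt = T/N = 0.166667
u = exp(sigma*sqrt(dt)) = 1.063151; d = 1/u = 0.940600
p = (exp((r-q)*dt) - d) / (u - d) = 0.514670
Discount per step: exp(-r*dt) = 0.995676
Stock lattice S(k, i) with i counting down-moves:
  k=0: S(0,0) = 21.8100
  k=1: S(1,0) = 23.1873; S(1,1) = 20.5145
  k=2: S(2,0) = 24.6516; S(2,1) = 21.8100; S(2,2) = 19.2959
  k=3: S(3,0) = 26.2084; S(3,1) = 23.1873; S(3,2) = 20.5145; S(3,3) = 18.1498
Terminal payoffs V(N, i) = max(S_T - K, 0):
  V(3,0) = 5.778409; V(3,1) = 2.757326; V(3,2) = 0.084487; V(3,3) = 0.000000
Backward induction: V(k, i) = exp(-r*dt) * [p * V(k+1, i) + (1-p) * V(k+1, i+1)].
  V(2,0) = exp(-r*dt) * [p*5.778409 + (1-p)*2.757326] = 4.293541
  V(2,1) = exp(-r*dt) * [p*2.757326 + (1-p)*0.084487] = 1.453803
  V(2,2) = exp(-r*dt) * [p*0.084487 + (1-p)*0.000000] = 0.043295
  V(1,0) = exp(-r*dt) * [p*4.293541 + (1-p)*1.453803] = 2.902725
  V(1,1) = exp(-r*dt) * [p*1.453803 + (1-p)*0.043295] = 0.765915
  V(0,0) = exp(-r*dt) * [p*2.902725 + (1-p)*0.765915] = 1.857600


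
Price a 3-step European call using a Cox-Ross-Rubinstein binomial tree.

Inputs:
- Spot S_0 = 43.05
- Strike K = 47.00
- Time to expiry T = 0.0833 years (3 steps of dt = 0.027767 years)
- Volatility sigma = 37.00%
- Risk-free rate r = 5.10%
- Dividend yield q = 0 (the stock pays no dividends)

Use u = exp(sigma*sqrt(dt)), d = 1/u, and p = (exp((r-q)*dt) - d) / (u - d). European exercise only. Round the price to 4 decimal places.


dt = T/N = 0.027767
u = exp(sigma*sqrt(dt)) = 1.063595; d = 1/u = 0.940208
p = (exp((r-q)*dt) - d) / (u - d) = 0.496076
Discount per step: exp(-r*dt) = 0.998585
Stock lattice S(k, i) with i counting down-moves:
  k=0: S(0,0) = 43.0500
  k=1: S(1,0) = 45.7877; S(1,1) = 40.4759
  k=2: S(2,0) = 48.6996; S(2,1) = 43.0500; S(2,2) = 38.0558
  k=3: S(3,0) = 51.7966; S(3,1) = 45.7877; S(3,2) = 40.4759; S(3,3) = 35.7804
Terminal payoffs V(N, i) = max(S_T - K, 0):
  V(3,0) = 4.796637; V(3,1) = 0.000000; V(3,2) = 0.000000; V(3,3) = 0.000000
Backward induction: V(k, i) = exp(-r*dt) * [p * V(k+1, i) + (1-p) * V(k+1, i+1)].
  V(2,0) = exp(-r*dt) * [p*4.796637 + (1-p)*0.000000] = 2.376131
  V(2,1) = exp(-r*dt) * [p*0.000000 + (1-p)*0.000000] = 0.000000
  V(2,2) = exp(-r*dt) * [p*0.000000 + (1-p)*0.000000] = 0.000000
  V(1,0) = exp(-r*dt) * [p*2.376131 + (1-p)*0.000000] = 1.177074
  V(1,1) = exp(-r*dt) * [p*0.000000 + (1-p)*0.000000] = 0.000000
  V(0,0) = exp(-r*dt) * [p*1.177074 + (1-p)*0.000000] = 0.583092

Answer: Price = V(0,0) = 0.5831


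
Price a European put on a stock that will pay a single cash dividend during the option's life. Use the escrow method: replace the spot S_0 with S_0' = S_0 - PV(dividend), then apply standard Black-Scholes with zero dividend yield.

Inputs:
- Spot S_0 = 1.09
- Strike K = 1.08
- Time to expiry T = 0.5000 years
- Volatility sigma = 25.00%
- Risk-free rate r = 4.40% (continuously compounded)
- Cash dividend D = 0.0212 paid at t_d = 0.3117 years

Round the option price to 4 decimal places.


Answer: Price = 0.0687

Derivation:
PV(D) = D * exp(-r * t_d) = 0.0212 * 0.98637882 = 0.02091123
S_0' = S_0 - PV(D) = 1.0900 - 0.02091123 = 1.06908877
d1 = (ln(S_0'/K) + (r + sigma^2/2)*T) / (sigma*sqrt(T)) = 0.15539733
d2 = d1 - sigma*sqrt(T) = -0.02137936
exp(-rT) = 0.97824024
N(-d1) = 0.43825404; N(-d2) = 0.50852848
P = K * exp(-rT) * N(-d2) - S_0' * N(-d1) = 1.0800 * 0.97824024 * 0.50852848 - 1.06908877 * 0.43825404 = 0.0687


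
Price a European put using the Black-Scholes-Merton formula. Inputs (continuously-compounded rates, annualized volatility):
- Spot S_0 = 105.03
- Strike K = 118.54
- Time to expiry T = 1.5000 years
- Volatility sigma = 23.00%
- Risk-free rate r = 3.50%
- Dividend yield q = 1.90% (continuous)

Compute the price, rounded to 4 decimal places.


d1 = (ln(S/K) + (r - q + 0.5*sigma^2) * T) / (sigma * sqrt(T)) = -0.20351863
d2 = d1 - sigma * sqrt(T) = -0.48520995
exp(-rT) = 0.94885432; exp(-qT) = 0.97190229
P = K * exp(-rT) * N(-d2) - S_0 * exp(-qT) * N(-d1)
N(-d1) = 0.58063516; N(-d2) = 0.68623629
P = 118.5400 * 0.94885432 * 0.68623629 - 105.0300 * 0.97190229 * 0.58063516 = 17.9153

Answer: Price = 17.9153


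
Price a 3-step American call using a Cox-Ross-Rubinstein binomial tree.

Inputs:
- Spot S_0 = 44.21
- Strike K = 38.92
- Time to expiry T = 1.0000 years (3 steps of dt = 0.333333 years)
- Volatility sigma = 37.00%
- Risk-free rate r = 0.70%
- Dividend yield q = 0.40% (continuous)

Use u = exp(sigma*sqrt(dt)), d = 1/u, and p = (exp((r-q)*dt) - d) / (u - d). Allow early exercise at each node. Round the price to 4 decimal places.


dt = T/N = 0.333333
u = exp(sigma*sqrt(dt)) = 1.238152; d = 1/u = 0.807656
p = (exp((r-q)*dt) - d) / (u - d) = 0.449121
Discount per step: exp(-r*dt) = 0.997669
Stock lattice S(k, i) with i counting down-moves:
  k=0: S(0,0) = 44.2100
  k=1: S(1,0) = 54.7387; S(1,1) = 35.7065
  k=2: S(2,0) = 67.7748; S(2,1) = 44.2100; S(2,2) = 28.8385
  k=3: S(3,0) = 83.9155; S(3,1) = 54.7387; S(3,2) = 35.7065; S(3,3) = 23.2916
Terminal payoffs V(N, i) = max(S_T - K, 0):
  V(3,0) = 44.995455; V(3,1) = 15.818681; V(3,2) = 0.000000; V(3,3) = 0.000000
Backward induction: V(k, i) = exp(-r*dt) * [p * V(k+1, i) + (1-p) * V(k+1, i+1)]; then take max(V_cont, immediate exercise) for American.
  V(2,0) = exp(-r*dt) * [p*44.995455 + (1-p)*15.818681] = 28.855185; exercise = 28.854784; V(2,0) = max -> 28.855185
  V(2,1) = exp(-r*dt) * [p*15.818681 + (1-p)*0.000000] = 7.087949; exercise = 5.290000; V(2,1) = max -> 7.087949
  V(2,2) = exp(-r*dt) * [p*0.000000 + (1-p)*0.000000] = 0.000000; exercise = 0.000000; V(2,2) = max -> 0.000000
  V(1,0) = exp(-r*dt) * [p*28.855185 + (1-p)*7.087949] = 16.824775; exercise = 15.818681; V(1,0) = max -> 16.824775
  V(1,1) = exp(-r*dt) * [p*7.087949 + (1-p)*0.000000] = 3.175930; exercise = 0.000000; V(1,1) = max -> 3.175930
  V(0,0) = exp(-r*dt) * [p*16.824775 + (1-p)*3.175930] = 9.284229; exercise = 5.290000; V(0,0) = max -> 9.284229

Answer: Price = V(0,0) = 9.2842
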